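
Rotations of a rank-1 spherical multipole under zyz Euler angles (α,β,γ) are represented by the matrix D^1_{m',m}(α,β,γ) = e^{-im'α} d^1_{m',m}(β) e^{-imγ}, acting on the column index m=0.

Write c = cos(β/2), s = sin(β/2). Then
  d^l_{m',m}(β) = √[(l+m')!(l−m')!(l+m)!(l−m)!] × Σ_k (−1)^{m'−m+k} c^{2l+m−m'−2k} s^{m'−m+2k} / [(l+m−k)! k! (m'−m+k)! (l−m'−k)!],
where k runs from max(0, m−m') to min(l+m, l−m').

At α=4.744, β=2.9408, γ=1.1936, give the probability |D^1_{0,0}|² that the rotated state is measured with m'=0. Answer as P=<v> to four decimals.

D^1_{0,0}(4.744,2.9408,1.1936) = e^{-i·0·4.744}·d^1_{0,0}(2.9408)·e^{-i·0·1.1936}. Compute d first:
With c≡cos(β/2)=0.100228 and s≡sin(β/2)=0.994965, N=[1·1·1·1]^{1/2}=1.000000
Admissible k: 0..1 (factorial args all ≥0)
  k=0: (−1)^0·1.0000/(1)·0.1002^2·0.9950^0 = +0.010046
  k=1: (−1)^1·1.0000/(1)·0.1002^0·0.9950^2 = -0.989954
d^1_{0,0}(2.9408) = +0.010046 -0.989954 = -0.979909
|D^1_{0,0}|² = |d^1_{0,0}(β)|² = (-0.979909)² = 0.960221 (the z-rotation phases have unit modulus)

P=0.9602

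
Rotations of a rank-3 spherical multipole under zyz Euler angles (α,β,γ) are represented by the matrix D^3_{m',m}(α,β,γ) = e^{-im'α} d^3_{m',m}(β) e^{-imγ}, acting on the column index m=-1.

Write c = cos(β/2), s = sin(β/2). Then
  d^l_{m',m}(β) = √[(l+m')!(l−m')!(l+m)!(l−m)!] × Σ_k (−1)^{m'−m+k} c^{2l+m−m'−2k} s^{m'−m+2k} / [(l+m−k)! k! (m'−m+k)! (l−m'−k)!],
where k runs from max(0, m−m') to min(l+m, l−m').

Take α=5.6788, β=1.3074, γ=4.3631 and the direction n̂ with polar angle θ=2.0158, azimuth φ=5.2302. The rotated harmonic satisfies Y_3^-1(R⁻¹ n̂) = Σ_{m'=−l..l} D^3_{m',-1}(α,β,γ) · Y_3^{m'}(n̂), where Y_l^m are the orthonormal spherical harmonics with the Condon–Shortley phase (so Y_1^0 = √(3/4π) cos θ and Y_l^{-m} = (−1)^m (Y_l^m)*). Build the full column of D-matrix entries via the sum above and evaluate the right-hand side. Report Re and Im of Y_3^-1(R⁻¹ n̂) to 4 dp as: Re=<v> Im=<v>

Need the full column D^3_{m',-1} for m'=−3..3 at α=5.6788, β=1.3074, γ=4.3631.
cos(β/2)=0.793839, sin(β/2)=0.608128
d^3_{-3,-1}: single k=2 term ⇒ +0.568808;  D = -0.472123+0.317241i
d^3_{-2,-1}: k∈[1..2] ⇒ +0.606258 -0.711561 = -0.105303;  D = +0.105294+0.001341i
d^3_{-1,-1}: k∈[0..2] ⇒ +0.250262 -1.174924 +0.517125 = -0.407537;  D = +0.332365+0.235838i
d^3_{0,-1}: k∈[0..2] ⇒ -0.664122 +1.169214 -0.228716 = +0.276375;  D = -0.094584-0.259687i
d^3_{1,-1}: k∈[0..2] ⇒ +0.881193 -0.689500 +0.050579 = +0.242272;  D = +0.061134-0.234431i
d^3_{2,-1}: k∈[0..1] ⇒ -0.711561 +0.208789 = -0.502772;  D = -0.380852+0.328225i
d^3_{3,-1}: single k=0 term ⇒ +0.333803;  D = +0.331896-0.035625i
Y_3^{m'}(θ=2.0158,φ=5.2302) and Σ D·Y over m':
  (-0.4721+0.3172i)·(-0.3068-0.0053i)  (+0.1053+0.0013i)·(+0.1828-0.3083i)  (+0.3324+0.2358i)·(-0.0106-0.0186i)  (-0.0946-0.2597i)·(+0.3331+0.0000i)  (+0.0611-0.2344i)·(+0.0106-0.0186i)  (-0.3809+0.3282i)·(+0.1828+0.3083i)  (+0.3319-0.0356i)·(+0.3068-0.0053i)
Y_3^-1(R⁻¹ n̂) = +0.062641-0.295958i

Re=0.0626 Im=-0.2960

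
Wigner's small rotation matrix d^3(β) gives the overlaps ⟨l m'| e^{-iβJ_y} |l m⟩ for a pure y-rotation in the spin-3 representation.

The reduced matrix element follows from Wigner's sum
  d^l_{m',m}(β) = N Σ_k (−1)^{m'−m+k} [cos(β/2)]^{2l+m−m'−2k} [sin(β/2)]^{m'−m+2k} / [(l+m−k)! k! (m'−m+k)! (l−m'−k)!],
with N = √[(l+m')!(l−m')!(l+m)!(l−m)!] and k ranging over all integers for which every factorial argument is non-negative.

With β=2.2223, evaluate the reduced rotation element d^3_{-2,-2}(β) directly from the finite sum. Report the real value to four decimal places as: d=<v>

d=-0.1479

d^3_{-2,-2}(β=2.2223) via Wigner's sum:
With c≡cos(β/2)=0.443631 and s≡sin(β/2)=0.896209, N=[1·120·1·120]^{1/2}=120.000000
The bounds max(0,m−m')=0 and min(l+m,l−m')=1 give 2 terms
  k=0: (−1)^0·120.0000/(120)·0.4436^6·0.8962^0 = +0.007623
  k=1: (−1)^1·120.0000/(24)·0.4436^4·0.8962^2 = -0.155553
d^3_{-2,-2}(2.2223) = +0.007623 -0.155553 = -0.147929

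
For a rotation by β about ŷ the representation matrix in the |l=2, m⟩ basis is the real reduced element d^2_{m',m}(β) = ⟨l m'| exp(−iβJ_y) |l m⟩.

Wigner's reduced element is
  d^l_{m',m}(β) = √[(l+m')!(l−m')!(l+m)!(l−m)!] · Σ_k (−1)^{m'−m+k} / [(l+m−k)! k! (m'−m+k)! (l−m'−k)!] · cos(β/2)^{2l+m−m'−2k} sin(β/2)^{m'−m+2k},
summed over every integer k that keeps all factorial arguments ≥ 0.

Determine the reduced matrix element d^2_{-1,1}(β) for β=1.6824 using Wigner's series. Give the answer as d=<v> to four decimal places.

d^2_{-1,1}(β=1.6824) via Wigner's sum:
Half-angle: c=0.666569, s=0.745444. N=√(1·6·6·1)=6.000000
k: max(0,(1)−(-1))=2 … min(2+(1),2−(-1))=3
  k=2: (−1)^0·6.0000/(2)·0.6666^2·0.7454^2 = +0.740697
  k=3: (−1)^1·6.0000/(6)·0.6666^0·0.7454^4 = -0.308787
d^2_{-1,1}(1.6824) = +0.740697 -0.308787 = +0.431910

d=0.4319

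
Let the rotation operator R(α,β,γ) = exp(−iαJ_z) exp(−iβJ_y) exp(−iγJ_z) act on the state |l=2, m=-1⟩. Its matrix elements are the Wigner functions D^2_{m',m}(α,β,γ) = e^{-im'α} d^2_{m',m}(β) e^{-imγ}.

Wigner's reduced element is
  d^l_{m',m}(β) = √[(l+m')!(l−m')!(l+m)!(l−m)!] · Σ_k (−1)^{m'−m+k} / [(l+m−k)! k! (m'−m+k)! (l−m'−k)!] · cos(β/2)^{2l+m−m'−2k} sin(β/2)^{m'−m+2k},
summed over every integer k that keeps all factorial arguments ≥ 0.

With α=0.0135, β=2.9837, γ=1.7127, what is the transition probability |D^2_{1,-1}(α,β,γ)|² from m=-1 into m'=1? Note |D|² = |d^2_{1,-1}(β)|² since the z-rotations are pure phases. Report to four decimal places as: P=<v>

D^2_{1,-1}(0.0135,2.9837,1.7127) = e^{-i·1·0.0135}·d^2_{1,-1}(2.9837)·e^{-i·-1·1.7127}. Compute d first:
Half-angle: c=0.078864, s=0.996885. N=√(6·1·1·6)=6.000000
k: max(0,(-1)−(1))=0 … min(2+(-1),2−(1))=1
  k=0: (−1)^2·6.0000/(2)·0.0789^2·0.9969^2 = +0.018543
  k=1: (−1)^3·6.0000/(6)·0.0789^0·0.9969^4 = -0.987600
d^2_{1,-1}(2.9837) = +0.018543 -0.987600 = -0.969057
|D^2_{1,-1}|² = |d^2_{1,-1}(β)|² = (-0.969057)² = 0.939071 (the z-rotation phases have unit modulus)

P=0.9391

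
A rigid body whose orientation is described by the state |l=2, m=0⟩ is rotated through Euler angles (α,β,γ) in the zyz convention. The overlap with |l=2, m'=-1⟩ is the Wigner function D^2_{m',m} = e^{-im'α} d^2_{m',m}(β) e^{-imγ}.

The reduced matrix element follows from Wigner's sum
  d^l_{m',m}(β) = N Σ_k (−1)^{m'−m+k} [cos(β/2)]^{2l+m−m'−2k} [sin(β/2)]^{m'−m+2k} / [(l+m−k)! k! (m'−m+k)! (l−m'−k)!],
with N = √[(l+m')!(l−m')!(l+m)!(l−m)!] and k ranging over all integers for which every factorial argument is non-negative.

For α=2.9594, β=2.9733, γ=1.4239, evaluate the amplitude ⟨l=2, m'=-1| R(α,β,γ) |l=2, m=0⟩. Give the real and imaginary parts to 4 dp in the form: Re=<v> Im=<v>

Re=0.1989 Im=-0.0366

D^2_{-1,0}(2.9594,2.9733,1.4239) = e^{-i·-1·2.9594}·d^2_{-1,0}(2.9733)·e^{-i·0·1.4239}. Compute d first:
With c≡cos(β/2)=0.084047 and s≡sin(β/2)=0.996462, N=[1·6·2·2]^{1/2}=4.898979
k∈{1,2} keeps every argument non-negative
  k=1: (−1)^0·4.8990/(2)·0.0840^3·0.9965^1 = +0.001449
  k=2: (−1)^1·4.8990/(2)·0.0840^1·0.9965^3 = -0.203695
d^2_{-1,0}(2.9733) = +0.001449 -0.203695 = -0.202246
D = (-0.983449+0.181186i)·(-0.202246)·(+1.000000+0.000000i) = +0.198898-0.036644i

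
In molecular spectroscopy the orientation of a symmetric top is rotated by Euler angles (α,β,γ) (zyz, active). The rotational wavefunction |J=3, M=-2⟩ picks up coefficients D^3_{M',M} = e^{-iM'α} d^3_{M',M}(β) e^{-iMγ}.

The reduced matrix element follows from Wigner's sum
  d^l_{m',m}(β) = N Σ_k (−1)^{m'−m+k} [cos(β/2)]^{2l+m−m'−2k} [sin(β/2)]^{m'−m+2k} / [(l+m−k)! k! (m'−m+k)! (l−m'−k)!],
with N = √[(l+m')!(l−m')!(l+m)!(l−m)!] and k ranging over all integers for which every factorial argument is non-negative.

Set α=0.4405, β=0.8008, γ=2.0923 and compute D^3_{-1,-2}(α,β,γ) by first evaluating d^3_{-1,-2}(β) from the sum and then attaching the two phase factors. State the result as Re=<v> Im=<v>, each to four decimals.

First d^3_{-1,-2}(β=0.8008), then the phase factors e^{-i(-1)α} and e^{-i(-2)γ}:
Half-angle: c=0.920905, s=0.389787. N=√(2·24·1·120)=75.894664
k: max(0,(-2)−(-1))=0 … min(3+(-2),3−(-1))=1
  k=0: (−1)^1·75.8947/(24)·0.9209^5·0.3898^1 = -0.816397
  k=1: (−1)^2·75.8947/(12)·0.9209^3·0.3898^3 = +0.292520
d^3_{-1,-2}(0.8008) = -0.816397 +0.292520 = -0.523877
Phases: e^{-i·(-1)·0.4405}=+0.904539+0.426392i, e^{-i·(-2)·2.0923}=-0.503624-0.863923i ⇒ D=+0.045671+0.521883i

Re=0.0457 Im=0.5219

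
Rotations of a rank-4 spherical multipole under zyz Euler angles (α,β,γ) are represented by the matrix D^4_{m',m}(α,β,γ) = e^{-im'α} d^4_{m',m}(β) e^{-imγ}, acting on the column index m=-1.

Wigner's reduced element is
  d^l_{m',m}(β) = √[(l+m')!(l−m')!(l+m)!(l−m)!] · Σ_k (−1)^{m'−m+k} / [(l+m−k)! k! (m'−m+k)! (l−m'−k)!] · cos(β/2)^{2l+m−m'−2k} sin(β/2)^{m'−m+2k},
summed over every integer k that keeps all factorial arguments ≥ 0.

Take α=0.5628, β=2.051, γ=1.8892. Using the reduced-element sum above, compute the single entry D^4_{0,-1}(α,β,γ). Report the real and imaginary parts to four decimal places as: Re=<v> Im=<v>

Re=0.1080 Im=-0.3276

D^4_{0,-1}(0.5628,2.051,1.8892) = e^{-i·0·0.5628}·d^4_{0,-1}(2.051)·e^{-i·-1·1.8892}. Compute d first:
With c≡cos(β/2)=0.518671 and s≡sin(β/2)=0.854974, N=[24·24·6·120]^{1/2}=643.987578
Admissible k: 0..3 (factorial args all ≥0)
  k=0: (−1)^1·643.9876/(144)·0.5187^7·0.8550^1 = -0.038611
  k=1: (−1)^2·643.9876/(24)·0.5187^5·0.8550^3 = +0.629486
  k=2: (−1)^3·643.9876/(24)·0.5187^3·0.8550^5 = -1.710436
  k=3: (−1)^4·643.9876/(144)·0.5187^1·0.8550^7 = +0.774598
d^4_{0,-1}(2.051) = -0.038611 +0.629486 -1.710436 +0.774598 = -0.344963
Phases: e^{-i·(0)·0.5628}=+1.000000+0.000000i, e^{-i·(-1)·1.8892}=-0.313051+0.949736i ⇒ D=+0.107991-0.327624i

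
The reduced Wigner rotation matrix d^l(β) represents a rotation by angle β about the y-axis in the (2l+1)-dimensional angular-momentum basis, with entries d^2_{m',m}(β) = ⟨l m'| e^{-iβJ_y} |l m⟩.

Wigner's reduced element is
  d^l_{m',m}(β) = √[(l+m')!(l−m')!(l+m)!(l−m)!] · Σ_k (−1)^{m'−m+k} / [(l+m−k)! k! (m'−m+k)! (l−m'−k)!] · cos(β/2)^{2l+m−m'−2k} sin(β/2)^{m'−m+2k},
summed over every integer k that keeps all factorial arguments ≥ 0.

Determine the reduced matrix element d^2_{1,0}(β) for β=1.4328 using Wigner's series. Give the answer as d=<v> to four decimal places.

d=-0.1669

d^2_{1,0}(β=1.4328) via Wigner's sum:
With c≡cos(β/2)=0.754175 and s≡sin(β/2)=0.656674, N=[6·1·2·2]^{1/2}=4.898979
k∈{0,1} keeps every argument non-negative
  k=0: (−1)^1·4.8990/(2)·0.7542^3·0.6567^1 = -0.689987
  k=1: (−1)^2·4.8990/(2)·0.7542^1·0.6567^3 = +0.523115
d^2_{1,0}(1.4328) = -0.689987 +0.523115 = -0.166873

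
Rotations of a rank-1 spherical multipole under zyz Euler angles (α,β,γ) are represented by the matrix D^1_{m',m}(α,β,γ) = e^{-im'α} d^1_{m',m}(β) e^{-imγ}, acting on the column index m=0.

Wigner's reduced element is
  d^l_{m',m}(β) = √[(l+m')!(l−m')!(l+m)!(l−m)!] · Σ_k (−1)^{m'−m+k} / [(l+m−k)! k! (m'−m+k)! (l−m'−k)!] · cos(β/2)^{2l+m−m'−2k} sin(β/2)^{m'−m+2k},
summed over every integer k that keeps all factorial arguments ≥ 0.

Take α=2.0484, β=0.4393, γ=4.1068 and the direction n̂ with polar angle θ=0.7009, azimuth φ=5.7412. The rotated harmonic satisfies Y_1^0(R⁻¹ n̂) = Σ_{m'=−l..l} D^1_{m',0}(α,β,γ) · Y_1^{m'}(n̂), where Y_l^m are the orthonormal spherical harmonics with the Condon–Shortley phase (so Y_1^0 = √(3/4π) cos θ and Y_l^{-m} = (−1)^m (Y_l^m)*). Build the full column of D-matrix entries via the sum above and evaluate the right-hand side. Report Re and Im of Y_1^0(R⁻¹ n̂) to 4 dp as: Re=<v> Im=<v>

Re=0.2238 Im=0.0000

Need the full column D^1_{m',0} for m'=−1..1 at α=2.0484, β=0.4393, γ=4.1068.
cos(β/2)=0.975974, sin(β/2)=0.217888
d^1_{-1,0}: single k=1 term ⇒ +0.300737;  D = -0.138234+0.267084i
d^1_{0,0}: k∈[0..1] ⇒ +0.952525 -0.047475 = +0.905050;  D = +0.905050+0.000000i
d^1_{1,0}: single k=0 term ⇒ -0.300737;  D = +0.138234+0.267084i
Y_1^{m'}(θ=0.7009,φ=5.7412) and Σ D·Y over m':
  (-0.1382+0.2671i)·(+0.1909+0.1149i)  (+0.9050+0.0000i)·(+0.3734+0.0000i)  (+0.1382+0.2671i)·(-0.1909+0.1149i)
Y_1^0(R⁻¹ n̂) = +0.223798+0.000000i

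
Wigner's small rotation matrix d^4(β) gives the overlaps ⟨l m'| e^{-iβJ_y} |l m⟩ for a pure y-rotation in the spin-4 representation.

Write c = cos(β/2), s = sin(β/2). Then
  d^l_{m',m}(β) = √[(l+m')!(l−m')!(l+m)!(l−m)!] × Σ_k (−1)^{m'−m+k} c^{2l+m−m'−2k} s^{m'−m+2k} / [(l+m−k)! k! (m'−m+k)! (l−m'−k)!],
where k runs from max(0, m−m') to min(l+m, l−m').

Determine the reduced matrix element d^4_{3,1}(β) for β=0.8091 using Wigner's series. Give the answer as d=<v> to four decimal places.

d=0.5154

d^4_{3,1}(β=0.8091) via Wigner's sum:
c=cos(0.8091/2)=0.919280, s=sin(0.8091/2)=0.393605; N=√[5040·1·120·6]=1904.940944
Admissible k: 0..1 (factorial args all ≥0)
  k=0: (−1)^2·1904.9409/(240)·0.9193^6·0.3936^2 = +0.742126
  k=1: (−1)^3·1904.9409/(144)·0.9193^4·0.3936^4 = -0.226753
d^4_{3,1}(0.8091) = +0.742126 -0.226753 = +0.515373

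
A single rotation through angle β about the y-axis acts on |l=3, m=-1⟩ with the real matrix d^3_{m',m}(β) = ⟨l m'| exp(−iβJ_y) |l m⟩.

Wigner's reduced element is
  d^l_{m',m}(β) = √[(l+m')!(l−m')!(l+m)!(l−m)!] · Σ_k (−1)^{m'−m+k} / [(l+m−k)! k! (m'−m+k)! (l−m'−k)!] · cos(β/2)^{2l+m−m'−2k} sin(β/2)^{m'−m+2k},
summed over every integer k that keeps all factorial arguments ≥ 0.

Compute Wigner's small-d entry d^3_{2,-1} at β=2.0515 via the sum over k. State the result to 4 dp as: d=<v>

d^3_{2,-1}(β=2.0515) via Wigner's sum:
With c≡cos(β/2)=0.518458 and s≡sin(β/2)=0.855103, N=[120·1·2·24]^{1/2}=75.894664
The bounds max(0,m−m')=0 and min(l+m,l−m')=1 give 2 terms
  k=0: (−1)^3·75.8947/(12)·0.5185^3·0.8551^3 = -0.551094
  k=1: (−1)^4·75.8947/(24)·0.5185^1·0.8551^5 = +0.749560
d^3_{2,-1}(2.0515) = -0.551094 +0.749560 = +0.198466

d=0.1985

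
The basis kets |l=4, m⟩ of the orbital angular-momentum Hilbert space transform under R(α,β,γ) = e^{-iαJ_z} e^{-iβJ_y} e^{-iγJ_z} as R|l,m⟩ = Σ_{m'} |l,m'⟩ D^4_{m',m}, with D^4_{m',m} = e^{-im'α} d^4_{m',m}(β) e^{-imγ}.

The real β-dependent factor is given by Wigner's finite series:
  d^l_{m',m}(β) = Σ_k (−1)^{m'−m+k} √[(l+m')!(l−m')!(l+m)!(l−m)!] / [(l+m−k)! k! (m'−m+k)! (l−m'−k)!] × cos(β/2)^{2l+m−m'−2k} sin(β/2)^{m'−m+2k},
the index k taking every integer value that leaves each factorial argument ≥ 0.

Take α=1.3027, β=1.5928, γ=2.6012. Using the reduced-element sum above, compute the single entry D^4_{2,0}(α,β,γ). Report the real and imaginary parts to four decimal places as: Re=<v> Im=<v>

First d^4_{2,0}(β=1.5928), then the phase factors e^{-i(2)α} and e^{-i(0)γ}:
With c≡cos(β/2)=0.699285 and s≡sin(β/2)=0.714843, N=[720·2·24·24]^{1/2}=910.735966
k: max(0,(0)−(2))=0 … min(4+(0),4−(2))=2
  k=0: (−1)^2·910.7360/(96)·0.6993^6·0.7148^2 = +0.566849
  k=1: (−1)^3·910.7360/(36)·0.6993^4·0.7148^4 = -1.579608
  k=2: (−1)^4·910.7360/(96)·0.6993^2·0.7148^6 = +0.619005
d^4_{2,0}(1.5928) = +0.566849 -1.579608 +0.619005 = -0.393755
Phases: e^{-i·(2)·1.3027}=-0.859660-0.510867i, e^{-i·(0)·2.6012}=+1.000000+0.000000i ⇒ D=+0.338495+0.201156i

Re=0.3385 Im=0.2012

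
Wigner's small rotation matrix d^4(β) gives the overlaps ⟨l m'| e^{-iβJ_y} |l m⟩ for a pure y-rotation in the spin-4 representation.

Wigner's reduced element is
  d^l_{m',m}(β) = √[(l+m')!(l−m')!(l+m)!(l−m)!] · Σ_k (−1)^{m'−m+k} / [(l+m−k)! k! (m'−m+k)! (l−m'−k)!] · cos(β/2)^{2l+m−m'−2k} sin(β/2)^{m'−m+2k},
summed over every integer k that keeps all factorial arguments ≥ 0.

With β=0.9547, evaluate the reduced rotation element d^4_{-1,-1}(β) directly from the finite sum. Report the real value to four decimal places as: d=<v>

d^4_{-1,-1}(β=0.9547) via Wigner's sum:
Half-angle: c=0.888216, s=0.459427. N=√(6·120·6·120)=720.000000
The bounds max(0,m−m')=0 and min(l+m,l−m')=3 give 4 terms
  k=0: (−1)^0·720.0000/(720)·0.8882^8·0.4594^0 = +0.387389
  k=1: (−1)^1·720.0000/(48)·0.8882^6·0.4594^2 = -1.554657
  k=2: (−1)^2·720.0000/(24)·0.8882^4·0.4594^4 = +0.831880
  k=3: (−1)^3·720.0000/(72)·0.8882^2·0.4594^6 = -0.074188
d^4_{-1,-1}(0.9547) = +0.387389 -1.554657 +0.831880 -0.074188 = -0.409576

d=-0.4096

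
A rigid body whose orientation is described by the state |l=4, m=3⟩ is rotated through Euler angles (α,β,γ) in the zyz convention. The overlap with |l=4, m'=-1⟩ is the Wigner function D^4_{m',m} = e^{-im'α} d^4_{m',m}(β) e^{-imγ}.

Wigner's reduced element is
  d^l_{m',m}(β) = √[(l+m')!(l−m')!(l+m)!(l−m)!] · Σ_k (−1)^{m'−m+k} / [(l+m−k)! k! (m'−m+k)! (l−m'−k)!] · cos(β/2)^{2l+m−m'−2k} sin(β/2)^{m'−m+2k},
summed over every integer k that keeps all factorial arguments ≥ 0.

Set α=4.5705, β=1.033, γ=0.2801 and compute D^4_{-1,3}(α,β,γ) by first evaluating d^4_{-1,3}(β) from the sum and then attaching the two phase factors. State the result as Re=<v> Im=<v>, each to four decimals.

Re=-0.3017 Im=-0.2014

First d^4_{-1,3}(β=1.033), then the phase factors e^{-i(-1)α} and e^{-i(3)γ}:
c=cos(1.033/2)=0.869553, s=sin(1.033/2)=0.493840; N=√[6·120·5040·1]=1904.940944
k∈{4,5} keeps every argument non-negative
  k=4: (−1)^0·1904.9409/(144)·0.8696^4·0.4938^4 = +0.449829
  k=5: (−1)^1·1904.9409/(240)·0.8696^2·0.4938^6 = -0.087052
d^4_{-1,3}(1.033) = +0.449829 -0.087052 = +0.362777
Phases: e^{-i·(-1)·4.5705}=-0.141413-0.989951i, e^{-i·(3)·0.2801}=+0.667239-0.744843i ⇒ D=-0.301727-0.201415i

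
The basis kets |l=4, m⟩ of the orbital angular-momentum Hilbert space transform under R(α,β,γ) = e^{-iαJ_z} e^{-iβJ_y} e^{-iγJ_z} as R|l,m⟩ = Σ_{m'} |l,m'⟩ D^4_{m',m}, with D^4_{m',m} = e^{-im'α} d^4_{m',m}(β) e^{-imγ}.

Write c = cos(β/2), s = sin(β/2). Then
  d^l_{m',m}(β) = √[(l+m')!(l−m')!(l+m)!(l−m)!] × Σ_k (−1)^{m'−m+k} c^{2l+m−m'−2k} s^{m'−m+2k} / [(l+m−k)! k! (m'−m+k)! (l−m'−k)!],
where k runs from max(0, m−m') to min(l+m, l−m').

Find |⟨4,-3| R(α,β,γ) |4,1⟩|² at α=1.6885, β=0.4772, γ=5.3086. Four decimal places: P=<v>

D^4_{-3,1}(1.6885,0.4772,5.3086) = e^{-i·-3·1.6885}·d^4_{-3,1}(0.4772)·e^{-i·1·5.3086}. Compute d first:
With c≡cos(β/2)=0.971670 and s≡sin(β/2)=0.236343, N=[1·5040·120·6]^{1/2}=1904.940944
The bounds max(0,m−m')=4 and min(l+m,l−m')=5 give 2 terms
  k=4: (−1)^0·1904.9409/(144)·0.9717^4·0.2363^4 = +0.036793
  k=5: (−1)^1·1904.9409/(240)·0.9717^2·0.2363^6 = -0.001306
d^4_{-3,1}(0.4772) = +0.036793 -0.001306 = +0.035487
|D^4_{-3,1}|² = |d^4_{-3,1}(β)|² = (+0.035487)² = 0.001259 (the z-rotation phases have unit modulus)

P=0.0013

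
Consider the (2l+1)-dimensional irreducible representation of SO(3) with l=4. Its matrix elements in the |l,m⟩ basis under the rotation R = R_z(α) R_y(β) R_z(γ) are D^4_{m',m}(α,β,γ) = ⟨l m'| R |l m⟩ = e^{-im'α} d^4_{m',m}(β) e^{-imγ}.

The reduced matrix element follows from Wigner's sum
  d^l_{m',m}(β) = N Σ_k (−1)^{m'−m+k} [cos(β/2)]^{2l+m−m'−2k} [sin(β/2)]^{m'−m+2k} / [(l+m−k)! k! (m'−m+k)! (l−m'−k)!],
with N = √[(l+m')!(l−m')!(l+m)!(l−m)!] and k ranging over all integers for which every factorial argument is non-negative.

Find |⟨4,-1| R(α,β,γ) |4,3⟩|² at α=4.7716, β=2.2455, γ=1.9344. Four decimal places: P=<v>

First d^4_{-1,3}(β=2.2455), then the phase factors e^{-i(-1)α} and e^{-i(3)γ}:
c=cos(2.2455/2)=0.433206, s=sin(2.2455/2)=0.901295; N=√[6·120·5040·1]=1904.940944
k∈{4,5} keeps every argument non-negative
  k=4: (−1)^0·1904.9409/(144)·0.4332^4·0.9013^4 = +0.307442
  k=5: (−1)^1·1904.9409/(240)·0.4332^2·0.9013^6 = -0.798473
d^4_{-1,3}(2.2455) = +0.307442 -0.798473 = -0.491032
|D^4_{-1,3}|² = |d^4_{-1,3}(β)|² = (-0.491032)² = 0.241112 (the z-rotation phases have unit modulus)

P=0.2411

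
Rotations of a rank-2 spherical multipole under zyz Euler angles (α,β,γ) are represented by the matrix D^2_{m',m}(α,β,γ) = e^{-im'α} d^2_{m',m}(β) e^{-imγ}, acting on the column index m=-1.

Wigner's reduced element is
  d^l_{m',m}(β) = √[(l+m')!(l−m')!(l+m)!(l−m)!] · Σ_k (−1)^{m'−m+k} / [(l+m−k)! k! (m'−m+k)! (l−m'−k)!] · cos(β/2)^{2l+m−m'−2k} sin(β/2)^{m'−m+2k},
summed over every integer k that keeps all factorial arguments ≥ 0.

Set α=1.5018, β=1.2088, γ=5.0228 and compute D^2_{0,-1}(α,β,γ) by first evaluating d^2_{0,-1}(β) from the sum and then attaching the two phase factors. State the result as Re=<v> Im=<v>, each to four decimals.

First d^2_{0,-1}(β=1.2088), then the phase factors e^{-i(0)α} and e^{-i(-1)γ}:
Half-angle: c=0.822843, s=0.568268. N=√(2·2·1·6)=4.898979
k∈{0,1} keeps every argument non-negative
  k=0: (−1)^1·4.8990/(2)·0.8228^3·0.5683^1 = -0.775498
  k=1: (−1)^2·4.8990/(2)·0.8228^1·0.5683^3 = +0.369874
d^2_{0,-1}(1.2088) = -0.775498 +0.369874 = -0.405624
Phases: e^{-i·(0)·1.5018}=+1.000000+0.000000i, e^{-i·(-1)·5.0228}=+0.305450-0.952208i ⇒ D=-0.123898+0.386238i

Re=-0.1239 Im=0.3862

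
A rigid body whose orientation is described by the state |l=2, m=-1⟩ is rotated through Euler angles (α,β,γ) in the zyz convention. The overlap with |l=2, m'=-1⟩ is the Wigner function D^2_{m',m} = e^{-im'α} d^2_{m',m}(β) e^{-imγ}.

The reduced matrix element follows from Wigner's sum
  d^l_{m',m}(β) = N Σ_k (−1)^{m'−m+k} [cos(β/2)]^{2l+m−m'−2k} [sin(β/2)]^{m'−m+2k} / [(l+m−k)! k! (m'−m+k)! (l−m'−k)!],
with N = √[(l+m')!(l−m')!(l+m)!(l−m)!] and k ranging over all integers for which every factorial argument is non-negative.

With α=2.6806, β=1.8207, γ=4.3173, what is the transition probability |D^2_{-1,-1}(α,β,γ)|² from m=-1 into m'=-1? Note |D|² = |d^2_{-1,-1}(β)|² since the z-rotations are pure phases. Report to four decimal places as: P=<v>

P=0.3164

First d^2_{-1,-1}(β=1.8207), then the phase factors e^{-i(-1)α} and e^{-i(-1)γ}:
Half-angle: c=0.613469, s=0.789719. N=√(1·6·1·6)=6.000000
Admissible k: 0..1 (factorial args all ≥0)
  k=0: (−1)^0·6.0000/(6)·0.6135^4·0.7897^0 = +0.141635
  k=1: (−1)^1·6.0000/(2)·0.6135^2·0.7897^2 = -0.704128
d^2_{-1,-1}(1.8207) = +0.141635 -0.704128 = -0.562493
|D^2_{-1,-1}|² = |d^2_{-1,-1}(β)|² = (-0.562493)² = 0.316398 (the z-rotation phases have unit modulus)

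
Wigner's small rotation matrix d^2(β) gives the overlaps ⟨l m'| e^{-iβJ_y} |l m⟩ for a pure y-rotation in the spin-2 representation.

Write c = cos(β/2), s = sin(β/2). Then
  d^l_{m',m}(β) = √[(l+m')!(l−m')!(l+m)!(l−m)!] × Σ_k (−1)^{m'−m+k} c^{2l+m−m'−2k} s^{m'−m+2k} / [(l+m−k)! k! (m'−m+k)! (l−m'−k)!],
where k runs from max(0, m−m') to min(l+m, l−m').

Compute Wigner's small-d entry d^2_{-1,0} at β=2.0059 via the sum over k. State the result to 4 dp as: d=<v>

d^2_{-1,0}(β=2.0059) via Wigner's sum:
c=cos(2.0059/2)=0.537818, s=sin(2.0059/2)=0.843061; N=√[1·6·2·2]=4.898979
Admissible k: 1..2 (factorial args all ≥0)
  k=1: (−1)^0·4.8990/(2)·0.5378^3·0.8431^1 = +0.321248
  k=2: (−1)^1·4.8990/(2)·0.5378^1·0.8431^3 = -0.789383
d^2_{-1,0}(2.0059) = +0.321248 -0.789383 = -0.468136

d=-0.4681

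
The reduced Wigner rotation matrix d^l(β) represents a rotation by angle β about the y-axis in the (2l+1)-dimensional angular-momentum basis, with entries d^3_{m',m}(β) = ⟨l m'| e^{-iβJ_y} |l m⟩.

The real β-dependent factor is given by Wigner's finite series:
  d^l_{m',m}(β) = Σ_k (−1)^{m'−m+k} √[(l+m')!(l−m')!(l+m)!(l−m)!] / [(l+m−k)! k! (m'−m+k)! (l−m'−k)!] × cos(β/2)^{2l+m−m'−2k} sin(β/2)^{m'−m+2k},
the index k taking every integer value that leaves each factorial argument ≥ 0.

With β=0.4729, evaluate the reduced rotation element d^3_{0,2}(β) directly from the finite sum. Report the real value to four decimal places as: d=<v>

d^3_{0,2}(β=0.4729) via Wigner's sum:
With c≡cos(β/2)=0.972176 and s≡sin(β/2)=0.234253, N=[6·6·120·1]^{1/2}=65.726707
Admissible k: 2..3 (factorial args all ≥0)
  k=2: (−1)^0·65.7267/(12)·0.9722^4·0.2343^2 = +0.268479
  k=3: (−1)^1·65.7267/(12)·0.9722^2·0.2343^4 = -0.015588
d^3_{0,2}(0.4729) = +0.268479 -0.015588 = +0.252891

d=0.2529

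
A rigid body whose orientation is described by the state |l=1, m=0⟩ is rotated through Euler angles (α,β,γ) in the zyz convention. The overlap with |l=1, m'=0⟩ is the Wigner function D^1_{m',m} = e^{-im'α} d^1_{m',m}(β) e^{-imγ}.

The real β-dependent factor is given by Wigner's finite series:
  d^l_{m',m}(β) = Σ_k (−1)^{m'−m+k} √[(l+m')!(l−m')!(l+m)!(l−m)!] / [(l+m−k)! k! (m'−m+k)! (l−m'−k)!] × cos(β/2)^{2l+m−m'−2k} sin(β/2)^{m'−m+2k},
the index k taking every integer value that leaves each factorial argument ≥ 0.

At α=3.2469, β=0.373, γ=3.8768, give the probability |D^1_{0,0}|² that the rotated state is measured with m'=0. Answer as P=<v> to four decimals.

P=0.8672

Split into d^1_{0,0}(β=0.373) × two z-phases.
c=cos(0.373/2)=0.982659, s=sin(0.373/2)=0.185421; N=√[1·1·1·1]=1.000000
k: max(0,(0)−(0))=0 … min(1+(0),1−(0))=1
  k=0: (−1)^0·1.0000/(1)·0.9827^2·0.1854^0 = +0.965619
  k=1: (−1)^1·1.0000/(1)·0.9827^0·0.1854^2 = -0.034381
d^1_{0,0}(0.373) = +0.965619 -0.034381 = +0.931238
|D^1_{0,0}|² = |d^1_{0,0}(β)|² = (+0.931238)² = 0.867205 (the z-rotation phases have unit modulus)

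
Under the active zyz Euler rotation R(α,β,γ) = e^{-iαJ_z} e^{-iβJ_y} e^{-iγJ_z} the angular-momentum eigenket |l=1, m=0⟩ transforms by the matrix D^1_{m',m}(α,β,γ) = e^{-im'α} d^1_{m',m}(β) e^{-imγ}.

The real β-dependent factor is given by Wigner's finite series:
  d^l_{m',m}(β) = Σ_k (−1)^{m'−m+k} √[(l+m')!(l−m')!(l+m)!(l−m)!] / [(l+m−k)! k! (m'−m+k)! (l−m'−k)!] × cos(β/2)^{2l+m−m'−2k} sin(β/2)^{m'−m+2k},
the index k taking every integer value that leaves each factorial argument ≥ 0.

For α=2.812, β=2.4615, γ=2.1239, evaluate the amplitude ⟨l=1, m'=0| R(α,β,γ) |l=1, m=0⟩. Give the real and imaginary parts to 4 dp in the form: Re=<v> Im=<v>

Re=-0.7775 Im=0.0000

D^1_{0,0}(2.812,2.4615,2.1239) = e^{-i·0·2.812}·d^1_{0,0}(2.4615)·e^{-i·0·2.1239}. Compute d first:
c=cos(2.4615/2)=0.333531, s=sin(2.4615/2)=0.942739; N=√[1·1·1·1]=1.000000
The bounds max(0,m−m')=0 and min(l+m,l−m')=1 give 2 terms
  k=0: (−1)^0·1.0000/(1)·0.3335^2·0.9427^0 = +0.111243
  k=1: (−1)^1·1.0000/(1)·0.3335^0·0.9427^2 = -0.888757
d^1_{0,0}(2.4615) = +0.111243 -0.888757 = -0.777514
D = (+1.000000+0.000000i)·(-0.777514)·(+1.000000+0.000000i) = -0.777514+0.000000i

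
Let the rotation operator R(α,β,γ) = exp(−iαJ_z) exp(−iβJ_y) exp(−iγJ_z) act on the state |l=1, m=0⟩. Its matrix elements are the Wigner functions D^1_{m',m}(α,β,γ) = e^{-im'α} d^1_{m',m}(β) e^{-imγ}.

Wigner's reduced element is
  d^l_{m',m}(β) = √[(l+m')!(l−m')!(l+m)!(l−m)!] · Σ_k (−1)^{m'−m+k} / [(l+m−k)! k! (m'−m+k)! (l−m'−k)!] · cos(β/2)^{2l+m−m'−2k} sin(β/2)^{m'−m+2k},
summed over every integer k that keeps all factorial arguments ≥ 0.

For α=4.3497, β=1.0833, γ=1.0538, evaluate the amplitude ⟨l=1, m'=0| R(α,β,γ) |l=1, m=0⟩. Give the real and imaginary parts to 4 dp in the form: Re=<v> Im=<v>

Split into d^1_{0,0}(β=1.0833) × two z-phases.
With c≡cos(β/2)=0.856859 and s≡sin(β/2)=0.515551, N=[1·1·1·1]^{1/2}=1.000000
k∈{0,1} keeps every argument non-negative
  k=0: (−1)^0·1.0000/(1)·0.8569^2·0.5156^0 = +0.734208
  k=1: (−1)^1·1.0000/(1)·0.8569^0·0.5156^2 = -0.265792
d^1_{0,0}(1.0833) = +0.734208 -0.265792 = +0.468415
D = (+1.000000+0.000000i)·(+0.468415)·(+1.000000+0.000000i) = +0.468415+0.000000i

Re=0.4684 Im=0.0000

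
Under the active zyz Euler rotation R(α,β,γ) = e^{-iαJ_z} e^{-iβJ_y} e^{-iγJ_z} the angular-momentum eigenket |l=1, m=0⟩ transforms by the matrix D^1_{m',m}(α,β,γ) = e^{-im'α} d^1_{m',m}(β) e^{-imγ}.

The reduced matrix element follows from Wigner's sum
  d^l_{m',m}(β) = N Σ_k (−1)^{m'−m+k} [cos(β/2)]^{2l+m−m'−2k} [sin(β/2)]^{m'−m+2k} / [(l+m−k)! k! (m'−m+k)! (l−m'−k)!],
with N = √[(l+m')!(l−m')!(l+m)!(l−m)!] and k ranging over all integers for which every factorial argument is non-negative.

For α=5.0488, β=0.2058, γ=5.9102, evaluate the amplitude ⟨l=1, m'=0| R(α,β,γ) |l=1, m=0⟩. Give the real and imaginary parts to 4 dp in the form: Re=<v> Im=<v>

D^1_{0,0}(5.0488,0.2058,5.9102) = e^{-i·0·5.0488}·d^1_{0,0}(0.2058)·e^{-i·0·5.9102}. Compute d first:
With c≡cos(β/2)=0.994710 and s≡sin(β/2)=0.102719, N=[1·1·1·1]^{1/2}=1.000000
k: max(0,(0)−(0))=0 … min(1+(0),1−(0))=1
  k=0: (−1)^0·1.0000/(1)·0.9947^2·0.1027^0 = +0.989449
  k=1: (−1)^1·1.0000/(1)·0.9947^0·0.1027^2 = -0.010551
d^1_{0,0}(0.2058) = +0.989449 -0.010551 = +0.978898
Attach z-rotation phases: D = e^{-i(0)(5.0488)}·(+0.978898)·e^{-i(0)(5.9102)} = +0.978898+0.000000i

Re=0.9789 Im=0.0000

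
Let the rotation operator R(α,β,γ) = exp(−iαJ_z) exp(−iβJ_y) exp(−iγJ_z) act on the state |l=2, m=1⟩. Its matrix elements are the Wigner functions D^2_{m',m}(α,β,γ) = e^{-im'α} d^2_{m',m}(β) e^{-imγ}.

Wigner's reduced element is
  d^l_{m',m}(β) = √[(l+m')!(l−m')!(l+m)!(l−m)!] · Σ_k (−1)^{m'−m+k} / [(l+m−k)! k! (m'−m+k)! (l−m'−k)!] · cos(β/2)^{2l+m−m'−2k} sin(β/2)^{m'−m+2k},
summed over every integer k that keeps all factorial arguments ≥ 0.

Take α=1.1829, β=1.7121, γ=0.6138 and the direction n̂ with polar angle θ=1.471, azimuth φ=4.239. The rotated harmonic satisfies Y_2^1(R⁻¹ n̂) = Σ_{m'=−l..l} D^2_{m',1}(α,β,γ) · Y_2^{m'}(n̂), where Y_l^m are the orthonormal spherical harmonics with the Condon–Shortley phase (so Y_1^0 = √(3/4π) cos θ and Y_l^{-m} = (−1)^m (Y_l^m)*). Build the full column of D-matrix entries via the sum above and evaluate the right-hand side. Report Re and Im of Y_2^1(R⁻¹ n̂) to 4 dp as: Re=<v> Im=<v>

Re=0.0634 Im=0.0353

Need the full column D^2_{m',1} for m'=−2..2 at α=1.1829, β=1.7121, γ=0.6138.
cos(β/2)=0.655426, sin(β/2)=0.755260
d^2_{-2,1}: single k=3 term ⇒ +0.564732;  D = -0.101772+0.555486i
d^2_{-1,1}: k∈[2..3] ⇒ +0.735124 -0.325376 = +0.409749;  D = +0.345167+0.220803i
d^2_{0,1}: k∈[1..2] ⇒ +0.520886 -0.691652 = -0.170766;  D = -0.139596+0.098358i
d^2_{1,1}: k∈[0..1] ⇒ +0.184542 -0.735124 = -0.550583;  D = +0.123323+0.536594i
d^2_{2,1}: single k=0 term ⇒ -0.425301;  D = +0.419733+0.068595i
Y_2^{m'}(θ=1.471,φ=4.239) and Σ D·Y over m':
  (-0.1018+0.5555i)·(-0.2235-0.3104i)  (+0.3452+0.2208i)·(-0.0349+0.0682i)  (-0.1396+0.0984i)·(-0.3060+0.0000i)  (+0.1233+0.5366i)·(+0.0349+0.0682i)  (+0.4197+0.0686i)·(-0.2235+0.3104i)
Y_2^1(R⁻¹ n̂) = +0.063405+0.035263i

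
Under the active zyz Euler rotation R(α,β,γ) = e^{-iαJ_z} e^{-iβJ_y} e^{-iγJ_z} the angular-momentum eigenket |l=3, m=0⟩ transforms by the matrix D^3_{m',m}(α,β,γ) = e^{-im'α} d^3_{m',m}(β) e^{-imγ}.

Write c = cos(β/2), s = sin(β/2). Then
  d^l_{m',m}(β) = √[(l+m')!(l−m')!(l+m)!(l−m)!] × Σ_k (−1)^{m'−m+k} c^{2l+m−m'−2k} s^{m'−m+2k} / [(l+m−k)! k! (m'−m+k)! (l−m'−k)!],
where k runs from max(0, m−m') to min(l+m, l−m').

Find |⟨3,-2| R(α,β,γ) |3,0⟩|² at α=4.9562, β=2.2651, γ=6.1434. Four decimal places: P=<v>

P=0.2678

Split into d^3_{-2,0}(β=2.2651) × two z-phases.
Half-angle: c=0.424352, s=0.905497. N=√(1·120·6·6)=65.726707
Admissible k: 2..3 (factorial args all ≥0)
  k=2: (−1)^0·65.7267/(12)·0.4244^4·0.9055^2 = +0.145627
  k=3: (−1)^1·65.7267/(12)·0.4244^2·0.9055^4 = -0.663074
d^3_{-2,0}(2.2651) = +0.145627 -0.663074 = -0.517447
|D^3_{-2,0}|² = |d^3_{-2,0}(β)|² = (-0.517447)² = 0.267752 (the z-rotation phases have unit modulus)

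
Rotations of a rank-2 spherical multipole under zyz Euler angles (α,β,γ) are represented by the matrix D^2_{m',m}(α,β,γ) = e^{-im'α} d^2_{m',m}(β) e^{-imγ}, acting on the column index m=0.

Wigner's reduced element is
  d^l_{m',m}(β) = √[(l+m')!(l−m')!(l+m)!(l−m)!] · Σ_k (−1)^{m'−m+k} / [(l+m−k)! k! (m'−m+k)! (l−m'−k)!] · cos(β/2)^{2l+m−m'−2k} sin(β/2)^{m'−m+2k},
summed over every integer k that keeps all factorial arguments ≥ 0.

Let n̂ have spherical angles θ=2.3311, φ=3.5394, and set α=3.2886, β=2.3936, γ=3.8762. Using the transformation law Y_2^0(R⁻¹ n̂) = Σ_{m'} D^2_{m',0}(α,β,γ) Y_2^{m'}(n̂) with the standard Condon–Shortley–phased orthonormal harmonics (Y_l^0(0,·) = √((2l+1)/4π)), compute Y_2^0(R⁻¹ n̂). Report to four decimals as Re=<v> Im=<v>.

Need the full column D^2_{m',0} for m'=−2..2 at α=3.2886, β=2.3936, γ=3.8762.
cos(β/2)=0.365338, sin(β/2)=0.930875
d^2_{-2,0}: single k=2 term ⇒ +0.283301;  D = +0.271144+0.082100i
d^2_{-1,0}: k∈[1..2] ⇒ +0.111187 -0.721846 = -0.610660;  D = +0.604073+0.089448i
d^2_{0,0}: k∈[0..2] ⇒ +0.017815 -0.462629 +0.750870 = +0.306056;  D = +0.306056+0.000000i
d^2_{1,0}: k∈[0..1] ⇒ -0.111187 +0.721846 = +0.610660;  D = -0.604073+0.089448i
d^2_{2,0}: single k=0 term ⇒ +0.283301;  D = +0.271144-0.082100i
Y_2^{m'}(θ=2.3311,φ=3.5394) and Σ D·Y over m':
  (+0.2711+0.0821i)·(+0.1419-0.1449i)  (+0.6041+0.0894i)·(+0.3557-0.1495i)  (+0.3061+0.0000i)·(+0.1340+0.0000i)  (-0.6041+0.0894i)·(-0.3557-0.1495i)  (+0.2711-0.0821i)·(+0.1419+0.1449i)
Y_2^0(R⁻¹ n̂) = +0.598194+0.000000i

Re=0.5982 Im=0.0000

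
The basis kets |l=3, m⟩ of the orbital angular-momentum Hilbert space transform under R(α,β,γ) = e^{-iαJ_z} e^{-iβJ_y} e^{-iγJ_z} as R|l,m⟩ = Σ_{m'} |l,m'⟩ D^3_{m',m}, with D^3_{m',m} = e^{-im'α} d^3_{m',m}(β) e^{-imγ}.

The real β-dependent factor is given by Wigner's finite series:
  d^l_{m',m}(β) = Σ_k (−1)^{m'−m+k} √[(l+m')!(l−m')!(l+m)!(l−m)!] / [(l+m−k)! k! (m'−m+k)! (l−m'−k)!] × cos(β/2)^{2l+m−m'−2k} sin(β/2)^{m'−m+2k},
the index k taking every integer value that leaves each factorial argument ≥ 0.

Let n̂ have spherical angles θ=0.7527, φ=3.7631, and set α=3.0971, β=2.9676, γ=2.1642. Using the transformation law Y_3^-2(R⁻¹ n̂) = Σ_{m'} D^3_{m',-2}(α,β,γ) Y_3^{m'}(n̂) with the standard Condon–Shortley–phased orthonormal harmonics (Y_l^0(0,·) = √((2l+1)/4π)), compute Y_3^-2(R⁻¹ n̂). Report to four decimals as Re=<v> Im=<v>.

Re=-0.2682 Im=0.2819

Need the full column D^3_{m',-2} for m'=−3..3 at α=3.0971, β=2.9676, γ=2.1642.
cos(β/2)=0.086887, sin(β/2)=0.996218
d^3_{-3,-2}: single k=1 term ⇒ +0.000012;  D = +0.000006+0.000011i
d^3_{-2,-2}: k∈[0..1] ⇒ +0.000000 -0.000283 = -0.000282;  D = +0.000129+0.000251i
d^3_{-1,-2}: k∈[0..1] ⇒ -0.000016 +0.004102 = +0.004086;  D = +0.001698+0.003717i
d^3_{0,-2}: k∈[0..1] ⇒ +0.000310 -0.040727 = -0.040417;  D = +0.015141+0.037474i
d^3_{1,-2}: k∈[0..1] ⇒ -0.004102 +0.269603 = +0.265502;  D = +0.088415+0.250348i
d^3_{2,-2}: k∈[0..1] ⇒ +0.037179 -0.977523 = -0.940344;  D = +0.273399+0.899722i
d^3_{3,-2}: single k=0 term ⇒ -0.208834;  D = -0.051770-0.202315i
Y_3^{m'}(θ=0.7527,φ=3.7631) and Σ D·Y over m':
  (+0.0000+0.0000i)·(+0.0386+0.1276i)  (+0.0001+0.0003i)·(+0.1122-0.3300i)  (+0.0017+0.0037i)·(-0.2988+0.2140i)  (+0.0151+0.0375i)·(-0.0917+0.0000i)  (+0.0884+0.2503i)·(+0.2988+0.2140i)  (+0.2734+0.8997i)·(+0.1122+0.3300i)  (-0.0518-0.2023i)·(-0.0386+0.1276i)
Y_3^-2(R⁻¹ n̂) = -0.268178+0.281915i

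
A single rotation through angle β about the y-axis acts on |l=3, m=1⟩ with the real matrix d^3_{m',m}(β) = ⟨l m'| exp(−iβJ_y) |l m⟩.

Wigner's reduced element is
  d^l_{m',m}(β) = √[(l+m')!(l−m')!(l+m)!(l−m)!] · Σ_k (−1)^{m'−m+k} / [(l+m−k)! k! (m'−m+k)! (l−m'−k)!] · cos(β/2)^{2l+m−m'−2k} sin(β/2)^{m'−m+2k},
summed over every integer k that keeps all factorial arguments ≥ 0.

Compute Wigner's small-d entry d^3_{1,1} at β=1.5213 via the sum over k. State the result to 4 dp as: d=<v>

d=-0.1913

d^3_{1,1}(β=1.5213) via Wigner's sum:
With c≡cos(β/2)=0.724388 and s≡sin(β/2)=0.689392, N=[24·2·24·2]^{1/2}=48.000000
k∈{0,1,2} keeps every argument non-negative
  k=0: (−1)^0·48.0000/(48)·0.7244^6·0.6894^0 = +0.144487
  k=1: (−1)^1·48.0000/(6)·0.7244^4·0.6894^2 = -1.046907
  k=2: (−1)^2·48.0000/(8)·0.7244^2·0.6894^4 = +0.711148
d^3_{1,1}(1.5213) = +0.144487 -1.046907 +0.711148 = -0.191273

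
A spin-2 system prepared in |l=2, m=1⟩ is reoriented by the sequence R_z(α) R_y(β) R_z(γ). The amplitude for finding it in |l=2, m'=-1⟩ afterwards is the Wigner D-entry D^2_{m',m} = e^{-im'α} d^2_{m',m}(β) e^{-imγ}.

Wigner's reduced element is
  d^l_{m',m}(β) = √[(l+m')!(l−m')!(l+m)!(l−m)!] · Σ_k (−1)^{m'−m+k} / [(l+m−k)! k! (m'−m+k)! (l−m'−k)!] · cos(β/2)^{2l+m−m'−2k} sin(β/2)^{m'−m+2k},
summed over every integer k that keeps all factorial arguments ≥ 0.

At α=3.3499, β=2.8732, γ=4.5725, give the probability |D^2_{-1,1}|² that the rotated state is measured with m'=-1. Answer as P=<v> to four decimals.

Split into d^2_{-1,1}(β=2.8732) × two z-phases.
c=cos(2.8732/2)=0.133794, s=sin(2.8732/2)=0.991009; N=√[1·6·6·1]=6.000000
k∈{2,3} keeps every argument non-negative
  k=2: (−1)^0·6.0000/(2)·0.1338^2·0.9910^2 = +0.052741
  k=3: (−1)^1·6.0000/(6)·0.1338^0·0.9910^4 = -0.964519
d^2_{-1,1}(2.8732) = +0.052741 -0.964519 = -0.911778
|D^2_{-1,1}|² = |d^2_{-1,1}(β)|² = (-0.911778)² = 0.831339 (the z-rotation phases have unit modulus)

P=0.8313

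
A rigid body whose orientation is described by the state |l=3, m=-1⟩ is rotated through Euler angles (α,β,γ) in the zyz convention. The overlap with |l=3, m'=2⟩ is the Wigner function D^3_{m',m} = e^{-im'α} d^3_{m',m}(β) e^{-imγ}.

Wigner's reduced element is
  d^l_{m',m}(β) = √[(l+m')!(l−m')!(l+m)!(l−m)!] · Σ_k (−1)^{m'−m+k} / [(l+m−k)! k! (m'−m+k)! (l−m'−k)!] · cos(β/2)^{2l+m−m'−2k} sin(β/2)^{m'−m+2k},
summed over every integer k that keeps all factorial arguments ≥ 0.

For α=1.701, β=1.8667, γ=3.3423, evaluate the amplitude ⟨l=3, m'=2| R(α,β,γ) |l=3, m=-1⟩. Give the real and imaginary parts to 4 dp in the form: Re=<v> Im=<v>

Re=-0.0610 Im=0.0036

D^3_{2,-1}(1.701,1.8667,3.3423) = e^{-i·2·1.701}·d^3_{2,-1}(1.8667)·e^{-i·-1·3.3423}. Compute d first:
c=cos(1.8667/2)=0.595145, s=sin(1.8667/2)=0.803618; N=√[120·1·2·24]=75.894664
The bounds max(0,m−m')=0 and min(l+m,l−m')=1 give 2 terms
  k=0: (−1)^3·75.8947/(12)·0.5951^3·0.8036^3 = -0.691908
  k=1: (−1)^4·75.8947/(24)·0.5951^1·0.8036^5 = +0.630771
d^3_{2,-1}(1.8667) = -0.691908 +0.630771 = -0.061137
Phases: e^{-i·(2)·1.701}=-0.966285+0.257474i, e^{-i·(-1)·3.3423}=-0.979926-0.199363i ⇒ D=-0.061028+0.003648i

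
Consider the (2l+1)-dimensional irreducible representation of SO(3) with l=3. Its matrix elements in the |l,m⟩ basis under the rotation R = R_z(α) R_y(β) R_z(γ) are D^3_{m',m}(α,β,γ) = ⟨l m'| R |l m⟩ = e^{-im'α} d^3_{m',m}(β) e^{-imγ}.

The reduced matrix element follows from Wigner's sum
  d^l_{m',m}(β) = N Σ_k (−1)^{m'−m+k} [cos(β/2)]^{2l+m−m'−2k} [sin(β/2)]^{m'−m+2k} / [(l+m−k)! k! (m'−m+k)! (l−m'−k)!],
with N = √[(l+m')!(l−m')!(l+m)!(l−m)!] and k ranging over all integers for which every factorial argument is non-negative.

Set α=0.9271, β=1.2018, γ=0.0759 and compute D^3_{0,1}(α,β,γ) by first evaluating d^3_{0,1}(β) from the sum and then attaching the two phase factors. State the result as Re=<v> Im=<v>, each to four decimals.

D^3_{0,1}(0.9271,1.2018,0.0759) = e^{-i·0·0.9271}·d^3_{0,1}(1.2018)·e^{-i·1·0.0759}. Compute d first:
c=cos(1.2018/2)=0.824827, s=sin(1.2018/2)=0.565385; N=√[6·6·24·2]=41.569219
k: max(0,(1)−(0))=1 … min(3+(1),3−(0))=3
  k=1: (−1)^0·41.5692/(12)·0.8248^5·0.5654^1 = +0.747738
  k=2: (−1)^1·41.5692/(4)·0.8248^3·0.5654^3 = -1.053983
  k=3: (−1)^2·41.5692/(12)·0.8248^1·0.5654^5 = +0.165073
d^3_{0,1}(1.2018) = +0.747738 -1.053983 +0.165073 = -0.141172
D = (+1.000000+0.000000i)·(-0.141172)·(+0.997121-0.075827i) = -0.140766+0.010705i

Re=-0.1408 Im=0.0107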